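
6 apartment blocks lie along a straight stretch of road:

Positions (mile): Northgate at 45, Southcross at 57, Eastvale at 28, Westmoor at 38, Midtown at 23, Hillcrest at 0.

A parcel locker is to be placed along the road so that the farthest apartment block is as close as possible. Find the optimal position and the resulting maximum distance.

The 1-center on a line is the midpoint of the two extreme points: leftmost at 0, rightmost at 57.
Optimal location = (0 + 57)/2 = 28.5; maximum distance = (57 − 0)/2 = 28.5.

location 28.5, max distance 28.5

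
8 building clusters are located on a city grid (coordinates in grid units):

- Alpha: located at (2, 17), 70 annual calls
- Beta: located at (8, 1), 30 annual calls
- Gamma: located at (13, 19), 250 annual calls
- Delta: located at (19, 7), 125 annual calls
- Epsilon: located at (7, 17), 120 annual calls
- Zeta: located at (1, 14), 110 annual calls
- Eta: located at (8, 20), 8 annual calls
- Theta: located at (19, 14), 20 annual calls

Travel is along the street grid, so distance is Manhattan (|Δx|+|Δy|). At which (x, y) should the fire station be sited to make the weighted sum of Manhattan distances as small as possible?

Manhattan distance separates: Σwᵢ(|x−xᵢ|+|y−yᵢ|) = Σwᵢ|x−xᵢ| + Σwᵢ|y−yᵢ|, so x and y are optimised independently as 1-D weighted medians.
Total weight W = 733; half = 366.5.
x-coordinate, sorted with cumulative weight:
  x=1 (Zeta, w=110) cum 110
  x=2 (Alpha, w=70) cum 180
  x=7 (Epsilon, w=120) cum 300
  x=8 (Beta, w=30) cum 330
  x=8 (Eta, w=8) cum 338
  x=13 (Gamma, w=250) cum 588  ← median
  x=19 (Delta, w=125) cum 713
  x=19 (Theta, w=20) cum 733
⇒ x* = 13
y-coordinate, sorted with cumulative weight:
  y=1 (Beta, w=30) cum 30
  y=7 (Delta, w=125) cum 155
  y=14 (Zeta, w=110) cum 265
  y=14 (Theta, w=20) cum 285
  y=17 (Alpha, w=70) cum 355
  y=17 (Epsilon, w=120) cum 475  ← median
  y=19 (Gamma, w=250) cum 725
  y=20 (Eta, w=8) cum 733
⇒ y* = 17

(13, 17)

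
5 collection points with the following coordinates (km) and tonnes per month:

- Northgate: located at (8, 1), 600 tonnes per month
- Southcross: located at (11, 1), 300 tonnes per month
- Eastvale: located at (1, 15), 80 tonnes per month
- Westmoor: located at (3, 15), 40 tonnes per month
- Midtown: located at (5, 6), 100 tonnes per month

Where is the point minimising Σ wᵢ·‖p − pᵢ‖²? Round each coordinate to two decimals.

The minimiser of Σwᵢ‖p−pᵢ‖² is the weighted centroid p* = (Σwᵢpᵢ)/(Σwᵢ).
Σwᵢ = 1120.
Σwᵢxᵢ = 600·8 + 300·11 + 80·1 + 40·3 + 100·5 = 8800.
Σwᵢyᵢ = 600·1 + 300·1 + 80·15 + 40·15 + 100·6 = 3300.
x* = 8800/1120 = 7.86, y* = 3300/1120 = 2.95.

(7.86, 2.95)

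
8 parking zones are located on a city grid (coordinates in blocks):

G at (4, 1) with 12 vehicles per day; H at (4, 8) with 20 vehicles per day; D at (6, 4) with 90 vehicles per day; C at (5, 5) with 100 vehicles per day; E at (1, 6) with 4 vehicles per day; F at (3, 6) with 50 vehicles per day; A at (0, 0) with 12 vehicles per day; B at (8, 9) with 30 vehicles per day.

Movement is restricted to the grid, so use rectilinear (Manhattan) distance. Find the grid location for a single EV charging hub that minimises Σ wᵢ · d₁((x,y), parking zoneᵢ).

Manhattan distance separates: Σwᵢ(|x−xᵢ|+|y−yᵢ|) = Σwᵢ|x−xᵢ| + Σwᵢ|y−yᵢ|, so x and y are optimised independently as 1-D weighted medians.
Total weight W = 318; half = 159.
x-coordinate, sorted with cumulative weight:
  x=0 (A, w=12) cum 12
  x=1 (E, w=4) cum 16
  x=3 (F, w=50) cum 66
  x=4 (G, w=12) cum 78
  x=4 (H, w=20) cum 98
  x=5 (C, w=100) cum 198  ← median
  x=6 (D, w=90) cum 288
  x=8 (B, w=30) cum 318
⇒ x* = 5
y-coordinate, sorted with cumulative weight:
  y=0 (A, w=12) cum 12
  y=1 (G, w=12) cum 24
  y=4 (D, w=90) cum 114
  y=5 (C, w=100) cum 214  ← median
  y=6 (E, w=4) cum 218
  y=6 (F, w=50) cum 268
  y=8 (H, w=20) cum 288
  y=9 (B, w=30) cum 318
⇒ y* = 5

(5, 5)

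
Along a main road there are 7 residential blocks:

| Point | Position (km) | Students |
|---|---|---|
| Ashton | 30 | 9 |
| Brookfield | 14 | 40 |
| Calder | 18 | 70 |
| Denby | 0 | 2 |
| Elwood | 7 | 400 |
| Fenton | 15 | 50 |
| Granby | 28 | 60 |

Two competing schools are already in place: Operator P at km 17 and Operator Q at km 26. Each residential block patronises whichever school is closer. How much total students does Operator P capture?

562

The indifferent point is the midpoint (17+26)/2 = 21.5; residential blocks left of it (closer to Operator P at 17) go to Operator P, those right go to Operator Q.
  Denby at 0 (w=2) → Operator P
  Elwood at 7 (w=400) → Operator P
  Brookfield at 14 (w=40) → Operator P
  Fenton at 15 (w=50) → Operator P
  Calder at 18 (w=70) → Operator P
  Granby at 28 (w=60) → Operator Q
  Ashton at 30 (w=9) → Operator Q
Operator P captures 562; Operator Q captures 69.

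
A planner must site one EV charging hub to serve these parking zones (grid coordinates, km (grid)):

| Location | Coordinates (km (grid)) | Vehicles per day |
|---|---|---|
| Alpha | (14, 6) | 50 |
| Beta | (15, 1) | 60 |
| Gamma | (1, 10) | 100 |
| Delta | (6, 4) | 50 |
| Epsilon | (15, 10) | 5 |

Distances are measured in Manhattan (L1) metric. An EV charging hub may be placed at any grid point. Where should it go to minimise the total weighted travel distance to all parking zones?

Manhattan distance separates: Σwᵢ(|x−xᵢ|+|y−yᵢ|) = Σwᵢ|x−xᵢ| + Σwᵢ|y−yᵢ|, so x and y are optimised independently as 1-D weighted medians.
Total weight W = 265; half = 132.5.
x-coordinate, sorted with cumulative weight:
  x=1 (Gamma, w=100) cum 100
  x=6 (Delta, w=50) cum 150  ← median
  x=14 (Alpha, w=50) cum 200
  x=15 (Beta, w=60) cum 260
  x=15 (Epsilon, w=5) cum 265
⇒ x* = 6
y-coordinate, sorted with cumulative weight:
  y=1 (Beta, w=60) cum 60
  y=4 (Delta, w=50) cum 110
  y=6 (Alpha, w=50) cum 160  ← median
  y=10 (Gamma, w=100) cum 260
  y=10 (Epsilon, w=5) cum 265
⇒ y* = 6

(6, 6)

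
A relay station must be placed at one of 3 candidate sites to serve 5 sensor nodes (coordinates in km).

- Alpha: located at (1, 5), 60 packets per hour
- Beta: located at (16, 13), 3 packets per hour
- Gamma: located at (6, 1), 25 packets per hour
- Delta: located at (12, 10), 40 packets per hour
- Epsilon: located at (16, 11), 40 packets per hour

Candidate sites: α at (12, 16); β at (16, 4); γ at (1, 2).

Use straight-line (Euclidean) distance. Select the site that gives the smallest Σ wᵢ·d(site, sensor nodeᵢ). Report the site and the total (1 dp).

γ, total 1607.1 km

Total weighted distance at each candidate:
  α (12, 16): total = 1848.4
  β (16, 4): total = 1758.4
  γ (1, 2): total = 1607.1
Minimum is at γ with total 1607.1 km.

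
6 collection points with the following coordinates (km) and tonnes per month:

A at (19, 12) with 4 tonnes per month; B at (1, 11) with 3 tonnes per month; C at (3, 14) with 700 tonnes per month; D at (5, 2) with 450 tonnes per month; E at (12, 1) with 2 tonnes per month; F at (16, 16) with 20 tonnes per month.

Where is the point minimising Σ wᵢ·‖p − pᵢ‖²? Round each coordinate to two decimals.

(4.05, 9.42)

The minimiser of Σwᵢ‖p−pᵢ‖² is the weighted centroid p* = (Σwᵢpᵢ)/(Σwᵢ).
Σwᵢ = 1179.
Σwᵢxᵢ = 4·19 + 3·1 + 700·3 + 450·5 + 2·12 + 20·16 = 4773.
Σwᵢyᵢ = 4·12 + 3·11 + 700·14 + 450·2 + 2·1 + 20·16 = 11103.
x* = 4773/1179 = 4.05, y* = 11103/1179 = 9.42.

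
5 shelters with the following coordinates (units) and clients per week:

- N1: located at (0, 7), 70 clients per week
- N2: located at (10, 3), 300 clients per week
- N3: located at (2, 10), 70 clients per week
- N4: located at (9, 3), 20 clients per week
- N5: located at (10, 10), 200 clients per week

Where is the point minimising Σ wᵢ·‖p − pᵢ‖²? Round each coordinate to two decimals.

The minimiser of Σwᵢ‖p−pᵢ‖² is the weighted centroid p* = (Σwᵢpᵢ)/(Σwᵢ).
Σwᵢ = 660.
Σwᵢxᵢ = 70·0 + 300·10 + 70·2 + 20·9 + 200·10 = 5320.
Σwᵢyᵢ = 70·7 + 300·3 + 70·10 + 20·3 + 200·10 = 4150.
x* = 5320/660 = 8.06, y* = 4150/660 = 6.29.

(8.06, 6.29)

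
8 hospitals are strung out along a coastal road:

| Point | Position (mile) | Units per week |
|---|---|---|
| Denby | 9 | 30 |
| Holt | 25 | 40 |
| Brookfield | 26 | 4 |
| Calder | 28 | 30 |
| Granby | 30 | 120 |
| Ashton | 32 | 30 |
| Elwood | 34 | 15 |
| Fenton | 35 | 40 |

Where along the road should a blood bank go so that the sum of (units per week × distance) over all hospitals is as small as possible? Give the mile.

For a sum of weighted absolute distances on a line, the optimum is the weighted median (not the mean). Total weight W = 309; half-weight = 154.5.
Sort by position and accumulate weight:
  mile 9 (Denby, w=30) → cum 30
  mile 25 (Holt, w=40) → cum 70
  mile 26 (Brookfield, w=4) → cum 74
  mile 28 (Calder, w=30) → cum 104
  mile 30 (Granby, w=120) → cum 224  ≥ 154.5 → median here
  mile 32 (Ashton, w=30) → cum 254
  mile 34 (Elwood, w=15) → cum 269
  mile 35 (Fenton, w=40) → cum 309
Optimal location: mile 30.

x = 30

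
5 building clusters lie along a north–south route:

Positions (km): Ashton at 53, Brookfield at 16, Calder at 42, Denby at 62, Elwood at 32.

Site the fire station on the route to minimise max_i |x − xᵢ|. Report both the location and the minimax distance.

The 1-center on a line is the midpoint of the two extreme points: leftmost at 16, rightmost at 62.
Optimal location = (16 + 62)/2 = 39; maximum distance = (62 − 16)/2 = 23.

location 39, max distance 23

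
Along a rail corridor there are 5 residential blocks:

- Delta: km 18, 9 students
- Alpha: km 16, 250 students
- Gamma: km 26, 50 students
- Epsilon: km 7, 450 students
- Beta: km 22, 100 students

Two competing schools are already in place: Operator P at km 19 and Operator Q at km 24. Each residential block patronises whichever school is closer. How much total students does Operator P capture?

709

The indifferent point is the midpoint (19+24)/2 = 21.5; residential blocks left of it (closer to Operator P at 19) go to Operator P, those right go to Operator Q.
  Epsilon at 7 (w=450) → Operator P
  Alpha at 16 (w=250) → Operator P
  Delta at 18 (w=9) → Operator P
  Beta at 22 (w=100) → Operator Q
  Gamma at 26 (w=50) → Operator Q
Operator P captures 709; Operator Q captures 150.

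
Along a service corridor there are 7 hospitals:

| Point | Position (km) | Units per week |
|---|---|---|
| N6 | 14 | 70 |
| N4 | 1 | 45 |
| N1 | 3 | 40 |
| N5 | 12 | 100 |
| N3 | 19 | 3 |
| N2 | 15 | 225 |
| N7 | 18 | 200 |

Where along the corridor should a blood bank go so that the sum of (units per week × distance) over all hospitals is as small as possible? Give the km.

x = 15

For a sum of weighted absolute distances on a line, the optimum is the weighted median (not the mean). Total weight W = 683; half-weight = 341.5.
Sort by position and accumulate weight:
  km 1 (N4, w=45) → cum 45
  km 3 (N1, w=40) → cum 85
  km 12 (N5, w=100) → cum 185
  km 14 (N6, w=70) → cum 255
  km 15 (N2, w=225) → cum 480  ≥ 341.5 → median here
  km 18 (N7, w=200) → cum 680
  km 19 (N3, w=3) → cum 683
Optimal location: km 15.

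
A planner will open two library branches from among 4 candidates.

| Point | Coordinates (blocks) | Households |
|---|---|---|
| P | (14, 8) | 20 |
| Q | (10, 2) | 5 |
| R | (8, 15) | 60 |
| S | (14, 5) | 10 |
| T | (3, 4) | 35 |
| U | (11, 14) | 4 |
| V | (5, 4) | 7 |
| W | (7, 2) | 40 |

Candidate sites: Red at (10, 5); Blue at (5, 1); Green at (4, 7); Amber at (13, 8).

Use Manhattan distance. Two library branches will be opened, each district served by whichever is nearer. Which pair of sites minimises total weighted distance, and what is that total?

{Blue, Amber}, total 1158

Evaluate every pair (each demand assigned to the nearer of the two):
  {Blue, Amber}: total = 1158
  {Red, Blue}: total = 1271
  {Green, Amber}: total = 1345
  {Red, Green}: total = 1363
  {Red, Amber}: total = 1389
  {Blue, Green}: total = 1427
Best pair: {Blue, Amber} with total 1158.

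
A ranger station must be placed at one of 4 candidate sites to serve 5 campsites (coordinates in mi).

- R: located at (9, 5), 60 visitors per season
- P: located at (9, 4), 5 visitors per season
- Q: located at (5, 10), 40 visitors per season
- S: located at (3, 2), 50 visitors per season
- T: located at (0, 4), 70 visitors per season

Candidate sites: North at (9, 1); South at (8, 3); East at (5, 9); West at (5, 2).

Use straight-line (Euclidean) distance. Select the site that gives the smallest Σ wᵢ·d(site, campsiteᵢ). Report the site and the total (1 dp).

Total weighted distance at each candidate:
  North (9, 1): total = 1617.2
  South (8, 3): total = 1265.2
  East (5, 9): total = 1270.4
  West (5, 2): total = 1119.3
Minimum is at West with total 1119.3 mi.

West, total 1119.3 mi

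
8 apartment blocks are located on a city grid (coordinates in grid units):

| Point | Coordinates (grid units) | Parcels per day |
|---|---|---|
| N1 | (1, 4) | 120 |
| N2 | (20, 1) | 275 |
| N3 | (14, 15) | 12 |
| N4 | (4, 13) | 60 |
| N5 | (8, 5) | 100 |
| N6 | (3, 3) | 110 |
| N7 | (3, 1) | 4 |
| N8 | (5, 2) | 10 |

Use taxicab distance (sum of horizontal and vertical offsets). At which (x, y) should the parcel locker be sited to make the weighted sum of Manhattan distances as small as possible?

Manhattan distance separates: Σwᵢ(|x−xᵢ|+|y−yᵢ|) = Σwᵢ|x−xᵢ| + Σwᵢ|y−yᵢ|, so x and y are optimised independently as 1-D weighted medians.
Total weight W = 691; half = 345.5.
x-coordinate, sorted with cumulative weight:
  x=1 (N1, w=120) cum 120
  x=3 (N6, w=110) cum 230
  x=3 (N7, w=4) cum 234
  x=4 (N4, w=60) cum 294
  x=5 (N8, w=10) cum 304
  x=8 (N5, w=100) cum 404  ← median
  x=14 (N3, w=12) cum 416
  x=20 (N2, w=275) cum 691
⇒ x* = 8
y-coordinate, sorted with cumulative weight:
  y=1 (N2, w=275) cum 275
  y=1 (N7, w=4) cum 279
  y=2 (N8, w=10) cum 289
  y=3 (N6, w=110) cum 399  ← median
  y=4 (N1, w=120) cum 519
  y=5 (N5, w=100) cum 619
  y=13 (N4, w=60) cum 679
  y=15 (N3, w=12) cum 691
⇒ y* = 3

(8, 3)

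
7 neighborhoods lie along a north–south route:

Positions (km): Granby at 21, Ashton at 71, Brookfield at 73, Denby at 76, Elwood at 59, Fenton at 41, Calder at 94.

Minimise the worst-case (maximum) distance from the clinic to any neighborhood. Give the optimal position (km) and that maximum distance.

location 57.5, max distance 36.5

The 1-center on a line is the midpoint of the two extreme points: leftmost at 21, rightmost at 94.
Optimal location = (21 + 94)/2 = 57.5; maximum distance = (94 − 21)/2 = 36.5.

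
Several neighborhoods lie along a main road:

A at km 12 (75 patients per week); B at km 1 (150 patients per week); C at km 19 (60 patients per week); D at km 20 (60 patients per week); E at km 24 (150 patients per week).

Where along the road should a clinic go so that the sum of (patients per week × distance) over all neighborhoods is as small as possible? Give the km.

x = 19

For a sum of weighted absolute distances on a line, the optimum is the weighted median (not the mean). Total weight W = 495; half-weight = 247.5.
Sort by position and accumulate weight:
  km 1 (B, w=150) → cum 150
  km 12 (A, w=75) → cum 225
  km 19 (C, w=60) → cum 285  ≥ 247.5 → median here
  km 20 (D, w=60) → cum 345
  km 24 (E, w=150) → cum 495
Optimal location: km 19.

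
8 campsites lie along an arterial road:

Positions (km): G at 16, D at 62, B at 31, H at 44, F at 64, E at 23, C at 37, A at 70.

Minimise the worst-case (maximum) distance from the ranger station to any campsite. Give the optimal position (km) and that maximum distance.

location 43, max distance 27

The 1-center on a line is the midpoint of the two extreme points: leftmost at 16, rightmost at 70.
Optimal location = (16 + 70)/2 = 43; maximum distance = (70 − 16)/2 = 27.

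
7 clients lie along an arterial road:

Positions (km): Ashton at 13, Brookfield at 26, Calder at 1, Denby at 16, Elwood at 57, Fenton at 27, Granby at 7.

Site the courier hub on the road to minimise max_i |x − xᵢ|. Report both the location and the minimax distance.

The 1-center on a line is the midpoint of the two extreme points: leftmost at 1, rightmost at 57.
Optimal location = (1 + 57)/2 = 29; maximum distance = (57 − 1)/2 = 28.

location 29, max distance 28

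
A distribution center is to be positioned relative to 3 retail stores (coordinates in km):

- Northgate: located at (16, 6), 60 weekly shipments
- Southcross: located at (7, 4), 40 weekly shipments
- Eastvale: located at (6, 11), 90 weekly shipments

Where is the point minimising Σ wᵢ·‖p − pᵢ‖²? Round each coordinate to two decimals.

(9.37, 7.95)

The minimiser of Σwᵢ‖p−pᵢ‖² is the weighted centroid p* = (Σwᵢpᵢ)/(Σwᵢ).
Σwᵢ = 190.
Σwᵢxᵢ = 60·16 + 40·7 + 90·6 = 1780.
Σwᵢyᵢ = 60·6 + 40·4 + 90·11 = 1510.
x* = 1780/190 = 9.37, y* = 1510/190 = 7.95.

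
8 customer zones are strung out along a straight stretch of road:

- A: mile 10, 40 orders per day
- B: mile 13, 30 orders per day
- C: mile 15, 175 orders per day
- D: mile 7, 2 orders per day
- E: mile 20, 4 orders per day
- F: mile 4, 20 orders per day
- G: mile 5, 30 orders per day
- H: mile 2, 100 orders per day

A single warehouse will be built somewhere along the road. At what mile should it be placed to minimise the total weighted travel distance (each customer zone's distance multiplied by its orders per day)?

x = 13

For a sum of weighted absolute distances on a line, the optimum is the weighted median (not the mean). Total weight W = 401; half-weight = 200.5.
Sort by position and accumulate weight:
  mile 2 (H, w=100) → cum 100
  mile 4 (F, w=20) → cum 120
  mile 5 (G, w=30) → cum 150
  mile 7 (D, w=2) → cum 152
  mile 10 (A, w=40) → cum 192
  mile 13 (B, w=30) → cum 222  ≥ 200.5 → median here
  mile 15 (C, w=175) → cum 397
  mile 20 (E, w=4) → cum 401
Optimal location: mile 13.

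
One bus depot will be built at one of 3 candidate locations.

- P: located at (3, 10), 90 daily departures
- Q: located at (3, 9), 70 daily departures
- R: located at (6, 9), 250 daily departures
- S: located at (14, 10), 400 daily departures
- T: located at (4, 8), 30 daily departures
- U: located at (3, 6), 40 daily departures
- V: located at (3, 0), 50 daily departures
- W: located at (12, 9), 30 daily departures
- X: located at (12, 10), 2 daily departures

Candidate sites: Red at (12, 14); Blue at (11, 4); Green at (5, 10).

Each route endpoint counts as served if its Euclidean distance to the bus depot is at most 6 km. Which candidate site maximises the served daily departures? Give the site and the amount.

Green, covering 480

Coverage radius r = 6 km; a point is covered iff (Δx)²+(Δy)² ≤ 6² = 36.
  Red (12, 14): covers {S, W, X} → 432
  Blue (11, 4): covers {W} → 30
  Green (5, 10): covers {P, Q, R, T, U} → 480
Maximum coverage at Green: 480 daily departures.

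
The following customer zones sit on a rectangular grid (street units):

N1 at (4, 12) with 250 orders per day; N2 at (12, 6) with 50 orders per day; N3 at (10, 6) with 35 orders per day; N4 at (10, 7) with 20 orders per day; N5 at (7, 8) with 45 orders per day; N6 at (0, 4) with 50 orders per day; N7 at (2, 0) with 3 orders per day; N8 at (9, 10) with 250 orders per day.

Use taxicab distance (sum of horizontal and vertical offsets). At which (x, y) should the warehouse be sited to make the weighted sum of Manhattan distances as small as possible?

Manhattan distance separates: Σwᵢ(|x−xᵢ|+|y−yᵢ|) = Σwᵢ|x−xᵢ| + Σwᵢ|y−yᵢ|, so x and y are optimised independently as 1-D weighted medians.
Total weight W = 703; half = 351.5.
x-coordinate, sorted with cumulative weight:
  x=0 (N6, w=50) cum 50
  x=2 (N7, w=3) cum 53
  x=4 (N1, w=250) cum 303
  x=7 (N5, w=45) cum 348
  x=9 (N8, w=250) cum 598  ← median
  x=10 (N3, w=35) cum 633
  x=10 (N4, w=20) cum 653
  x=12 (N2, w=50) cum 703
⇒ x* = 9
y-coordinate, sorted with cumulative weight:
  y=0 (N7, w=3) cum 3
  y=4 (N6, w=50) cum 53
  y=6 (N2, w=50) cum 103
  y=6 (N3, w=35) cum 138
  y=7 (N4, w=20) cum 158
  y=8 (N5, w=45) cum 203
  y=10 (N8, w=250) cum 453  ← median
  y=12 (N1, w=250) cum 703
⇒ y* = 10

(9, 10)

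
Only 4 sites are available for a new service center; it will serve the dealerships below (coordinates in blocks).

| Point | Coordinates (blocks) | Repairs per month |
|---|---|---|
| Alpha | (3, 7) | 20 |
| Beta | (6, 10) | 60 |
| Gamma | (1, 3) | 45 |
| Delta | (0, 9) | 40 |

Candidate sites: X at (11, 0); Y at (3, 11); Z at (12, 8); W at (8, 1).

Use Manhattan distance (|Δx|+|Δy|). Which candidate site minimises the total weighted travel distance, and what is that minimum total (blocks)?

Total weighted distance at each candidate:
  X (11, 0): total = 2585
  Y (3, 11): total = 970
  Z (12, 8): total = 1920
  W (8, 1): total = 1925
Minimum is at Y with total 970 blocks.

Y, total 970 blocks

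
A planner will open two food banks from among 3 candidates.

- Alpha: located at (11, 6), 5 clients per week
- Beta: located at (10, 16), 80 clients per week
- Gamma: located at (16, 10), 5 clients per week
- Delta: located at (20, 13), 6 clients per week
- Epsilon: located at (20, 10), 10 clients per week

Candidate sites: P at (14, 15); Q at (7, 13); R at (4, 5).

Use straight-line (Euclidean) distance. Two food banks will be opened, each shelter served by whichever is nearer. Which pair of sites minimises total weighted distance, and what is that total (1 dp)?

{P, R}, total 508.2

Evaluate every pair (each demand assigned to the nearer of the two):
  {P, R}: total = 508.2
  {P, Q}: total = 513.1
  {Q, R}: total = 633.6
Best pair: {P, R} with total 508.2.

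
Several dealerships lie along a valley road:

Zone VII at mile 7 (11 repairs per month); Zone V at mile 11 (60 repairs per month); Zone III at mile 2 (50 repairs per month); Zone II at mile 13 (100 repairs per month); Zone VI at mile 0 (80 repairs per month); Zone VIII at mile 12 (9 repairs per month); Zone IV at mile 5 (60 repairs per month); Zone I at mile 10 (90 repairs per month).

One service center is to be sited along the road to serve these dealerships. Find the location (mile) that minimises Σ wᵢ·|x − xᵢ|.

x = 10

For a sum of weighted absolute distances on a line, the optimum is the weighted median (not the mean). Total weight W = 460; half-weight = 230.
Sort by position and accumulate weight:
  mile 0 (Zone VI, w=80) → cum 80
  mile 2 (Zone III, w=50) → cum 130
  mile 5 (Zone IV, w=60) → cum 190
  mile 7 (Zone VII, w=11) → cum 201
  mile 10 (Zone I, w=90) → cum 291  ≥ 230 → median here
  mile 11 (Zone V, w=60) → cum 351
  mile 12 (Zone VIII, w=9) → cum 360
  mile 13 (Zone II, w=100) → cum 460
Optimal location: mile 10.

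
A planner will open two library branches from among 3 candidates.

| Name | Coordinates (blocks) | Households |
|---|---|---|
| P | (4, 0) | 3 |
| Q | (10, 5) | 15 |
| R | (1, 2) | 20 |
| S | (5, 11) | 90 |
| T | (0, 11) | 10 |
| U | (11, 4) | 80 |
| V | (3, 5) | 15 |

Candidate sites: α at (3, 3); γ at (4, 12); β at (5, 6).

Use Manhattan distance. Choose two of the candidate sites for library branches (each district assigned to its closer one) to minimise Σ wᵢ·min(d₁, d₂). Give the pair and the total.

{γ, β}, total 1186

Evaluate every pair (each demand assigned to the nearer of the two):
  {γ, β}: total = 1186
  {α, γ}: total = 1187
  {α, β}: total = 1382
Best pair: {γ, β} with total 1186.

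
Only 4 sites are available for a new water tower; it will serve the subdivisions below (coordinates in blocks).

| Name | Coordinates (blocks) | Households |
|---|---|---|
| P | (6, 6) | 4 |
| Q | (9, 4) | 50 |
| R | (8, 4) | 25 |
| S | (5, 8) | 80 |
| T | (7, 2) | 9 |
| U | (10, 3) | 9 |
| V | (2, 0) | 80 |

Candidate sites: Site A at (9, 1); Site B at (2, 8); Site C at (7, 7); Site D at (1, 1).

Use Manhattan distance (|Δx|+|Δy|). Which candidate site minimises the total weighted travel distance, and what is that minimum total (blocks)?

Site C, total 1666 blocks

Total weighted distance at each candidate:
  Site A (9, 1): total = 1856
  Site B (2, 8): total = 1920
  Site C (7, 7): total = 1666
  Site D (1, 1): total = 2042
Minimum is at Site C with total 1666 blocks.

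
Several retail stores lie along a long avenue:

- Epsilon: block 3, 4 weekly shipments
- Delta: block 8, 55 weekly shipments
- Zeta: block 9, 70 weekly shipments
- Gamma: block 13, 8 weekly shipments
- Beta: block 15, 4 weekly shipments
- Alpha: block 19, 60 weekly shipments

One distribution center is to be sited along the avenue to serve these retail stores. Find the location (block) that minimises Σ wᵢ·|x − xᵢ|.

x = 9

For a sum of weighted absolute distances on a line, the optimum is the weighted median (not the mean). Total weight W = 201; half-weight = 100.5.
Sort by position and accumulate weight:
  block 3 (Epsilon, w=4) → cum 4
  block 8 (Delta, w=55) → cum 59
  block 9 (Zeta, w=70) → cum 129  ≥ 100.5 → median here
  block 13 (Gamma, w=8) → cum 137
  block 15 (Beta, w=4) → cum 141
  block 19 (Alpha, w=60) → cum 201
Optimal location: block 9.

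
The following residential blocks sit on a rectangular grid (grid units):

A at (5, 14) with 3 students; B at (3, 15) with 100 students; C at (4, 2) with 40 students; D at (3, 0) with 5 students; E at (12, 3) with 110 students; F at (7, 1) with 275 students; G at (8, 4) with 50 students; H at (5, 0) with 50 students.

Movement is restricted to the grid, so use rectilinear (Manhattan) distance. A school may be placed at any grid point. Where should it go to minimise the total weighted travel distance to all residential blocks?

Manhattan distance separates: Σwᵢ(|x−xᵢ|+|y−yᵢ|) = Σwᵢ|x−xᵢ| + Σwᵢ|y−yᵢ|, so x and y are optimised independently as 1-D weighted medians.
Total weight W = 633; half = 316.5.
x-coordinate, sorted with cumulative weight:
  x=3 (B, w=100) cum 100
  x=3 (D, w=5) cum 105
  x=4 (C, w=40) cum 145
  x=5 (A, w=3) cum 148
  x=5 (H, w=50) cum 198
  x=7 (F, w=275) cum 473  ← median
  x=8 (G, w=50) cum 523
  x=12 (E, w=110) cum 633
⇒ x* = 7
y-coordinate, sorted with cumulative weight:
  y=0 (D, w=5) cum 5
  y=0 (H, w=50) cum 55
  y=1 (F, w=275) cum 330  ← median
  y=2 (C, w=40) cum 370
  y=3 (E, w=110) cum 480
  y=4 (G, w=50) cum 530
  y=14 (A, w=3) cum 533
  y=15 (B, w=100) cum 633
⇒ y* = 1

(7, 1)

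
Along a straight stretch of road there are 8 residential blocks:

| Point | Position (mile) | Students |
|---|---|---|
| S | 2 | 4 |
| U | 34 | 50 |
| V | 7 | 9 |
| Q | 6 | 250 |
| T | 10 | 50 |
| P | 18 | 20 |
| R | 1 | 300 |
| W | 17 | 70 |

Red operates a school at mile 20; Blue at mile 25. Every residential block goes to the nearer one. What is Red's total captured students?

The indifferent point is the midpoint (20+25)/2 = 22.5; residential blocks left of it (closer to Red at 20) go to Red, those right go to Blue.
  R at 1 (w=300) → Red
  S at 2 (w=4) → Red
  Q at 6 (w=250) → Red
  V at 7 (w=9) → Red
  T at 10 (w=50) → Red
  W at 17 (w=70) → Red
  P at 18 (w=20) → Red
  U at 34 (w=50) → Blue
Red captures 703; Blue captures 50.

703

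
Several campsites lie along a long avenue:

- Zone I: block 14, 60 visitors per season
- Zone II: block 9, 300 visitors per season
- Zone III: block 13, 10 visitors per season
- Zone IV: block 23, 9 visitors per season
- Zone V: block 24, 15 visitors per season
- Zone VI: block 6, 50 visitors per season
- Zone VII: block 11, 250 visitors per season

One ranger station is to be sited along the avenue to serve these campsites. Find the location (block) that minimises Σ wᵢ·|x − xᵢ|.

x = 9

For a sum of weighted absolute distances on a line, the optimum is the weighted median (not the mean). Total weight W = 694; half-weight = 347.
Sort by position and accumulate weight:
  block 6 (Zone VI, w=50) → cum 50
  block 9 (Zone II, w=300) → cum 350  ≥ 347 → median here
  block 11 (Zone VII, w=250) → cum 600
  block 13 (Zone III, w=10) → cum 610
  block 14 (Zone I, w=60) → cum 670
  block 23 (Zone IV, w=9) → cum 679
  block 24 (Zone V, w=15) → cum 694
Optimal location: block 9.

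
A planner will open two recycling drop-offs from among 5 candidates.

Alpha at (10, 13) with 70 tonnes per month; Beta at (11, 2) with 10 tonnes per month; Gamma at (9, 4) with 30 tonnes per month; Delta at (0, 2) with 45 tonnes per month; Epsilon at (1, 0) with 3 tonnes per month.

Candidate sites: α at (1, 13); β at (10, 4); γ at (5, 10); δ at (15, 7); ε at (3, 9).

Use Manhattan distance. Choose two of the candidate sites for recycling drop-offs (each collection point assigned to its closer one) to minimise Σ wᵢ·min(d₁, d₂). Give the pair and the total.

Evaluate every pair (each demand assigned to the nearer of the two):
  {β, ε}: total = 1173
  {β, γ}: total = 1199
  {α, β}: total = 1269
  {β, δ}: total = 1269
  {γ, ε}: total = 1483
  {γ, δ}: total = 1547
  {α, δ}: total = 1569
  {α, γ}: total = 1579
  {α, ε}: total = 1593
  {δ, ε}: total = 1613
Best pair: {β, ε} with total 1173.

{β, ε}, total 1173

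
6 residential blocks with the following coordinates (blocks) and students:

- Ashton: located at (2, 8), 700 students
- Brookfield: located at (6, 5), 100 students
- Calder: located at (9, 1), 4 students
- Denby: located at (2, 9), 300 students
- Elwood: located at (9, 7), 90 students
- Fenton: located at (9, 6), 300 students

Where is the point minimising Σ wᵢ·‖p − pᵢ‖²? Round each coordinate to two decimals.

The minimiser of Σwᵢ‖p−pᵢ‖² is the weighted centroid p* = (Σwᵢpᵢ)/(Σwᵢ).
Σwᵢ = 1494.
Σwᵢxᵢ = 700·2 + 100·6 + 4·9 + 300·2 + 90·9 + 300·9 = 6146.
Σwᵢyᵢ = 700·8 + 100·5 + 4·1 + 300·9 + 90·7 + 300·6 = 11234.
x* = 6146/1494 = 4.11, y* = 11234/1494 = 7.52.

(4.11, 7.52)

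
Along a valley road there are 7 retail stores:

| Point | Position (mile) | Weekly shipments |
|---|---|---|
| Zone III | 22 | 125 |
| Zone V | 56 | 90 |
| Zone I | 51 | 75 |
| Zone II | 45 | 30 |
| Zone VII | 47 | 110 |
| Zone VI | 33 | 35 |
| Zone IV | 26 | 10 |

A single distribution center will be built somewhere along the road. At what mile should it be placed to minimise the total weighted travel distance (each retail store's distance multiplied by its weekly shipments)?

x = 47

For a sum of weighted absolute distances on a line, the optimum is the weighted median (not the mean). Total weight W = 475; half-weight = 237.5.
Sort by position and accumulate weight:
  mile 22 (Zone III, w=125) → cum 125
  mile 26 (Zone IV, w=10) → cum 135
  mile 33 (Zone VI, w=35) → cum 170
  mile 45 (Zone II, w=30) → cum 200
  mile 47 (Zone VII, w=110) → cum 310  ≥ 237.5 → median here
  mile 51 (Zone I, w=75) → cum 385
  mile 56 (Zone V, w=90) → cum 475
Optimal location: mile 47.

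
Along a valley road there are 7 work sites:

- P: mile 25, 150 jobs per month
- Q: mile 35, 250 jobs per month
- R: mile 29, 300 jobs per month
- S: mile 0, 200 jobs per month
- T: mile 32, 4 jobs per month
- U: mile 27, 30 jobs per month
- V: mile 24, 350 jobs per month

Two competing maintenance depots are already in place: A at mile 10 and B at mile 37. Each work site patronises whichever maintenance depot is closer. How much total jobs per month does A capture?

200

The indifferent point is the midpoint (10+37)/2 = 23.5; work sites left of it (closer to A at 10) go to A, those right go to B.
  S at 0 (w=200) → A
  V at 24 (w=350) → B
  P at 25 (w=150) → B
  U at 27 (w=30) → B
  R at 29 (w=300) → B
  T at 32 (w=4) → B
  Q at 35 (w=250) → B
A captures 200; B captures 1084.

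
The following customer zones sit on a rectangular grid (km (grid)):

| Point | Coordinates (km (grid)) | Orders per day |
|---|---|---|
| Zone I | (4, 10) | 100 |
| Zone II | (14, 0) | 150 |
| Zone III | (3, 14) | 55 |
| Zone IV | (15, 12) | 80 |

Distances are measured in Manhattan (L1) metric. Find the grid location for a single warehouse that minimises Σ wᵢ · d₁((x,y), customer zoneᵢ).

Manhattan distance separates: Σwᵢ(|x−xᵢ|+|y−yᵢ|) = Σwᵢ|x−xᵢ| + Σwᵢ|y−yᵢ|, so x and y are optimised independently as 1-D weighted medians.
Total weight W = 385; half = 192.5.
x-coordinate, sorted with cumulative weight:
  x=3 (Zone III, w=55) cum 55
  x=4 (Zone I, w=100) cum 155
  x=14 (Zone II, w=150) cum 305  ← median
  x=15 (Zone IV, w=80) cum 385
⇒ x* = 14
y-coordinate, sorted with cumulative weight:
  y=0 (Zone II, w=150) cum 150
  y=10 (Zone I, w=100) cum 250  ← median
  y=12 (Zone IV, w=80) cum 330
  y=14 (Zone III, w=55) cum 385
⇒ y* = 10

(14, 10)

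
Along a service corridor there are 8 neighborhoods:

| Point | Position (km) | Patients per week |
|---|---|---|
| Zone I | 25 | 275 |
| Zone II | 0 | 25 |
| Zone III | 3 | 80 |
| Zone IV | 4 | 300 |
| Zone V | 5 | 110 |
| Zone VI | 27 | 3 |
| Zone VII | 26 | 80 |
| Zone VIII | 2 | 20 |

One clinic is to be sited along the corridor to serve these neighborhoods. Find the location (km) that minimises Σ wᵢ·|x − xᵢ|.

For a sum of weighted absolute distances on a line, the optimum is the weighted median (not the mean). Total weight W = 893; half-weight = 446.5.
Sort by position and accumulate weight:
  km 0 (Zone II, w=25) → cum 25
  km 2 (Zone VIII, w=20) → cum 45
  km 3 (Zone III, w=80) → cum 125
  km 4 (Zone IV, w=300) → cum 425
  km 5 (Zone V, w=110) → cum 535  ≥ 446.5 → median here
  km 25 (Zone I, w=275) → cum 810
  km 26 (Zone VII, w=80) → cum 890
  km 27 (Zone VI, w=3) → cum 893
Optimal location: km 5.

x = 5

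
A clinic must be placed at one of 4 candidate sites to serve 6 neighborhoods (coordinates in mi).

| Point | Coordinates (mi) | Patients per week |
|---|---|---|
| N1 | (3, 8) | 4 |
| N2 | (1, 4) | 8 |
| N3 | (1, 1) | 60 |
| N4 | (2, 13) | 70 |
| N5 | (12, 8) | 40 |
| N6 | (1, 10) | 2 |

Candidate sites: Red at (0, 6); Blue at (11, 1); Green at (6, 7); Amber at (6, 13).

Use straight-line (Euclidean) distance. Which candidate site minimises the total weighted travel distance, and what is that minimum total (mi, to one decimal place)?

Green, total 1287.7 mi

Total weighted distance at each candidate:
  Red (0, 6): total = 1342.7
  Blue (11, 1): total = 2085.8
  Green (6, 7): total = 1287.7
  Amber (6, 13): total = 1489.8
Minimum is at Green with total 1287.7 mi.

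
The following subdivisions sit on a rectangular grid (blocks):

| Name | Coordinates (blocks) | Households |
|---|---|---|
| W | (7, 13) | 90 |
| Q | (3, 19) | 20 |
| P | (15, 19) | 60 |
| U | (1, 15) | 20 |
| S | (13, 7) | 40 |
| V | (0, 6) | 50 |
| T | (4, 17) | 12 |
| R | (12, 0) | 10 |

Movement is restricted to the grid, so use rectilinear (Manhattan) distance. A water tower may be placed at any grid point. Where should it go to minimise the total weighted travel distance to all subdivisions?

Manhattan distance separates: Σwᵢ(|x−xᵢ|+|y−yᵢ|) = Σwᵢ|x−xᵢ| + Σwᵢ|y−yᵢ|, so x and y are optimised independently as 1-D weighted medians.
Total weight W = 302; half = 151.
x-coordinate, sorted with cumulative weight:
  x=0 (V, w=50) cum 50
  x=1 (U, w=20) cum 70
  x=3 (Q, w=20) cum 90
  x=4 (T, w=12) cum 102
  x=7 (W, w=90) cum 192  ← median
  x=12 (R, w=10) cum 202
  x=13 (S, w=40) cum 242
  x=15 (P, w=60) cum 302
⇒ x* = 7
y-coordinate, sorted with cumulative weight:
  y=0 (R, w=10) cum 10
  y=6 (V, w=50) cum 60
  y=7 (S, w=40) cum 100
  y=13 (W, w=90) cum 190  ← median
  y=15 (U, w=20) cum 210
  y=17 (T, w=12) cum 222
  y=19 (Q, w=20) cum 242
  y=19 (P, w=60) cum 302
⇒ y* = 13

(7, 13)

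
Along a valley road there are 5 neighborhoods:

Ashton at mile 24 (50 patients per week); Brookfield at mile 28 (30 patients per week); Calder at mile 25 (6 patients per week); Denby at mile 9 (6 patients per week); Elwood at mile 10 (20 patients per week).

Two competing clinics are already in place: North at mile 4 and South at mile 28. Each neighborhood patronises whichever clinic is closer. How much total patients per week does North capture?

The indifferent point is the midpoint (4+28)/2 = 16; neighborhoods left of it (closer to North at 4) go to North, those right go to South.
  Denby at 9 (w=6) → North
  Elwood at 10 (w=20) → North
  Ashton at 24 (w=50) → South
  Calder at 25 (w=6) → South
  Brookfield at 28 (w=30) → South
North captures 26; South captures 86.

26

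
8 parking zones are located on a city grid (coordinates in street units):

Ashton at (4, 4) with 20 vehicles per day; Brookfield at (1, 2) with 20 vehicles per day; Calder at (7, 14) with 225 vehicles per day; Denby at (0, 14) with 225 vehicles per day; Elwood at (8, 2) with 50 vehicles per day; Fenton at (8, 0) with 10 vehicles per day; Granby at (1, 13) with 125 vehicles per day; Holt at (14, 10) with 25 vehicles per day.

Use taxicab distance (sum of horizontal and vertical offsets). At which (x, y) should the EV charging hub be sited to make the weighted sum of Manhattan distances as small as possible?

(1, 14)

Manhattan distance separates: Σwᵢ(|x−xᵢ|+|y−yᵢ|) = Σwᵢ|x−xᵢ| + Σwᵢ|y−yᵢ|, so x and y are optimised independently as 1-D weighted medians.
Total weight W = 700; half = 350.
x-coordinate, sorted with cumulative weight:
  x=0 (Denby, w=225) cum 225
  x=1 (Brookfield, w=20) cum 245
  x=1 (Granby, w=125) cum 370  ← median
  x=4 (Ashton, w=20) cum 390
  x=7 (Calder, w=225) cum 615
  x=8 (Elwood, w=50) cum 665
  x=8 (Fenton, w=10) cum 675
  x=14 (Holt, w=25) cum 700
⇒ x* = 1
y-coordinate, sorted with cumulative weight:
  y=0 (Fenton, w=10) cum 10
  y=2 (Brookfield, w=20) cum 30
  y=2 (Elwood, w=50) cum 80
  y=4 (Ashton, w=20) cum 100
  y=10 (Holt, w=25) cum 125
  y=13 (Granby, w=125) cum 250
  y=14 (Calder, w=225) cum 475  ← median
  y=14 (Denby, w=225) cum 700
⇒ y* = 14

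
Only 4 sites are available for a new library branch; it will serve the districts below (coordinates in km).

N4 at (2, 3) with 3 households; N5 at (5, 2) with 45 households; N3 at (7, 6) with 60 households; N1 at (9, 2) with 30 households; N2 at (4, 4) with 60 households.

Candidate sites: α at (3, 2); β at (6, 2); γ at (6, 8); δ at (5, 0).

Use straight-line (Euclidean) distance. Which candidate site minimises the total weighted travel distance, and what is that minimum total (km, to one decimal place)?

β, total 564.5 km

Total weighted distance at each candidate:
  α (3, 2): total = 747.8
  β (6, 2): total = 564.5
  γ (6, 8): total = 896.7
  δ (5, 0): total = 863.8
Minimum is at β with total 564.5 km.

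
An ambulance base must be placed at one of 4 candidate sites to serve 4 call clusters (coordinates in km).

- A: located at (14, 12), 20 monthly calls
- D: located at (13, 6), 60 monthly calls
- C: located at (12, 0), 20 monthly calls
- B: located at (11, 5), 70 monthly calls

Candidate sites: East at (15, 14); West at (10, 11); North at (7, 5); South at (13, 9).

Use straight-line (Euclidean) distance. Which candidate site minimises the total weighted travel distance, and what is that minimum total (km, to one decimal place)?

South, total 737.4 km

Total weighted distance at each candidate:
  East (15, 14): total = 1515.3
  West (10, 11): total = 1081.7
  North (7, 5): total = 984.4
  South (13, 9): total = 737.4
Minimum is at South with total 737.4 km.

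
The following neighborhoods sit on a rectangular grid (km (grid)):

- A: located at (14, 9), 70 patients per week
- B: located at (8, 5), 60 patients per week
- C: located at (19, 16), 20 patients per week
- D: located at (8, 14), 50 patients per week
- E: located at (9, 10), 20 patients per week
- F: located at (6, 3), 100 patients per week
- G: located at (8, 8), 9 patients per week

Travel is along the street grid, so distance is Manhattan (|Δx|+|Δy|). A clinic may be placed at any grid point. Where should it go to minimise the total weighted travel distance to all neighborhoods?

(8, 8)

Manhattan distance separates: Σwᵢ(|x−xᵢ|+|y−yᵢ|) = Σwᵢ|x−xᵢ| + Σwᵢ|y−yᵢ|, so x and y are optimised independently as 1-D weighted medians.
Total weight W = 329; half = 164.5.
x-coordinate, sorted with cumulative weight:
  x=6 (F, w=100) cum 100
  x=8 (B, w=60) cum 160
  x=8 (D, w=50) cum 210  ← median
  x=8 (G, w=9) cum 219
  x=9 (E, w=20) cum 239
  x=14 (A, w=70) cum 309
  x=19 (C, w=20) cum 329
⇒ x* = 8
y-coordinate, sorted with cumulative weight:
  y=3 (F, w=100) cum 100
  y=5 (B, w=60) cum 160
  y=8 (G, w=9) cum 169  ← median
  y=9 (A, w=70) cum 239
  y=10 (E, w=20) cum 259
  y=14 (D, w=50) cum 309
  y=16 (C, w=20) cum 329
⇒ y* = 8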